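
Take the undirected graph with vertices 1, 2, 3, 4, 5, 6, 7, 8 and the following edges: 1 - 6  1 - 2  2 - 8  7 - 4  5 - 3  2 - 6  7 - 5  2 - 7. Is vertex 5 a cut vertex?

Deleting 5 raises the number of components from 1 to 2, so 5 is a cut vertex.

Yes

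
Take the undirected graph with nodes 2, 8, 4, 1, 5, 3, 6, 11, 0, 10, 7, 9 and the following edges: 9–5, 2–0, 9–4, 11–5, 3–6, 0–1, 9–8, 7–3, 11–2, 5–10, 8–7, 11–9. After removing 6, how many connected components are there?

1

With 6 gone, the remaining components are: {0, 1, 2, 3, 4, 5, 7, 8, 9, 10, 11}.
That is 1 component.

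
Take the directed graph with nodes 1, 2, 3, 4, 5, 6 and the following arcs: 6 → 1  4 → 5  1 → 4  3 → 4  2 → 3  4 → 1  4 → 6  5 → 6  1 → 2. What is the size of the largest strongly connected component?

6

{1, 2, 3, 4, 5, 6} are all mutually reachable — one SCC of size 6.
The largest has 6 vertices.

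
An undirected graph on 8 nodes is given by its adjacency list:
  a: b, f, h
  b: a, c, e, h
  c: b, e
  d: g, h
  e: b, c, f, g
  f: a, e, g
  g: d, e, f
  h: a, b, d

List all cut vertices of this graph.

none

Removing f, for instance, still leaves 1 component. No single vertex removal increases the component count — the graph has no articulation points.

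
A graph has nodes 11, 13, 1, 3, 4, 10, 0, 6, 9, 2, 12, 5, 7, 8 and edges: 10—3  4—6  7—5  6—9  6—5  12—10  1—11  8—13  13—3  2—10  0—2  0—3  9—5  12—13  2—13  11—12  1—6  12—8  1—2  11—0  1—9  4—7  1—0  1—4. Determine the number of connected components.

Starting from 0 we can reach 0, 1, 2, 3, 4, 5, 6, 7, 8, 9, 10, 11, 12, 13. That is one component of size 14.
Total: 1 component.

1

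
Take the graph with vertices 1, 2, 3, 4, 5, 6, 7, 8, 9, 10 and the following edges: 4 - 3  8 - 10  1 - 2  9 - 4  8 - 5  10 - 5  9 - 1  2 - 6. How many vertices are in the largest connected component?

6

7 is isolated — a component by itself.
Starting from 5 we can reach 5, 8, 10. That is one component of size 3.
Starting from 1 we can reach 1, 2, 3, 4, 6, 9. That is one component of size 6.
The largest has 6 vertices.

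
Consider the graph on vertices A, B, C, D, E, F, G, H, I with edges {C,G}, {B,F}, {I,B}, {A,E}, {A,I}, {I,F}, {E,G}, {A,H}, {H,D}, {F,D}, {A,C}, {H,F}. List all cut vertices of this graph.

A

Removing A increases the component count from 1 to 2, so A is a cut vertex.
By contrast removing G leaves 1 component; it is not a cut vertex. No other vertex is a cut vertex either.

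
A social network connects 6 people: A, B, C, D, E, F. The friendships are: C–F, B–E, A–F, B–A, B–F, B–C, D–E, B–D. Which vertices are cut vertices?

B

Removing B increases the component count from 1 to 2, so B is a cut vertex.
By contrast removing F leaves 1 component; it is not a cut vertex. No other vertex is a cut vertex either.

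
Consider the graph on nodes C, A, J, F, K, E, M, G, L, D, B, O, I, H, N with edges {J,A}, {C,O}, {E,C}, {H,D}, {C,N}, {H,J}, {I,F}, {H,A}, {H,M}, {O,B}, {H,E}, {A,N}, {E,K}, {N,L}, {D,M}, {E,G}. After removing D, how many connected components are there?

With D gone, the remaining components are: {F, I}; {A, B, C, E, G, H, J, K, L, M, N, O}.
That is 2 components.

2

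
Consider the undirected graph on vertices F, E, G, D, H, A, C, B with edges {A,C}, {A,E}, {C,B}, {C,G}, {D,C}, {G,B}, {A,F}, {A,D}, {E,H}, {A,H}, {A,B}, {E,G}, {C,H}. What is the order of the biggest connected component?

8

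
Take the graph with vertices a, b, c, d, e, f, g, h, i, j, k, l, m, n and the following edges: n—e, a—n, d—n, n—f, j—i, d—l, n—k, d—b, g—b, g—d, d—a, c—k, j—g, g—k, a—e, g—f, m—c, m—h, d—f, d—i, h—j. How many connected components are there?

1

Starting from a we can reach a, b, c, d, e, f, g, h, i, j, k, l, m, n. That is one component of size 14.
Total: 1 component.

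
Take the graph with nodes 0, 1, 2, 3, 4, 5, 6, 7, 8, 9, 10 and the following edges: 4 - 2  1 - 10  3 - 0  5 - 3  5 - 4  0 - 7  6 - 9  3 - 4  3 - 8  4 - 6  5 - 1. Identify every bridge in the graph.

0-3, 0-7, 1-10, 1-5, 2-4, 3-8, 4-6, 6-9

The edges on the cycle 5-3-4-5 are not bridges since each lies on that cycle.
But removing 7 - 0 disconnects 7 from 0; removing 6 - 4 disconnects 6 from 4; removing 3 - 0 disconnects 3 from 0; removing 3 - 8 disconnects 3 from 8 — these are bridges.
In total 8 edges are bridges.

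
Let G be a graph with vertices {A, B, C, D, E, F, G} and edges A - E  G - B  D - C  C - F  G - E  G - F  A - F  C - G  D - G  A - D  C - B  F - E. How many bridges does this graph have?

0

The edges on the cycle A-D-C-G-E-A are not bridges since each lies on that cycle.
Every edge lies on some cycle, so there are no bridges.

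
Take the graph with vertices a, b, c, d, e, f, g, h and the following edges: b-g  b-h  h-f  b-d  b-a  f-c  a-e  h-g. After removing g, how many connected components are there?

With g gone, the remaining components are: {a, b, c, d, e, f, h}.
That is 1 component.

1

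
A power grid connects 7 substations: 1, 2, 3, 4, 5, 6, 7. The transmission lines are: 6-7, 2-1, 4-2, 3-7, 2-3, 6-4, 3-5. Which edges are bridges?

1-2, 3-5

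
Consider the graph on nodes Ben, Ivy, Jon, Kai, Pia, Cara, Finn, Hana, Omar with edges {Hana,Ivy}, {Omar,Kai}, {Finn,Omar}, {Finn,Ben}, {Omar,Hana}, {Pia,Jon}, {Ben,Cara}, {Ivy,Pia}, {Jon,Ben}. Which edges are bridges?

Ben-Cara, Kai-Omar

The edges on the cycle Finn-Omar-Hana-Ivy-Pia-Jon-Ben-Finn are not bridges since each lies on that cycle.
But removing Cara-Ben disconnects Cara from Ben; removing Omar-Kai disconnects Omar from Kai — these are bridges.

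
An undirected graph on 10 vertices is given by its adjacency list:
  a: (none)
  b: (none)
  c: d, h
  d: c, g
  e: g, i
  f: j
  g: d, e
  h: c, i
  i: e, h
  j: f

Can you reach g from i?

From i we can reach c, d, e, g, h, i, which includes g.

Yes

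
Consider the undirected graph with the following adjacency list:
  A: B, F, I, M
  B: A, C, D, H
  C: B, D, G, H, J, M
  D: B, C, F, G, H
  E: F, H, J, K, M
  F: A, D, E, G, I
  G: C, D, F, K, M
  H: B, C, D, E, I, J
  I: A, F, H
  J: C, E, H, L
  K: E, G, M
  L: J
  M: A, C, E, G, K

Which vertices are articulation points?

Removing J increases the component count from 1 to 2, so J is a cut vertex.
By contrast removing C leaves 1 component; it is not a cut vertex. No other vertex is a cut vertex either.

J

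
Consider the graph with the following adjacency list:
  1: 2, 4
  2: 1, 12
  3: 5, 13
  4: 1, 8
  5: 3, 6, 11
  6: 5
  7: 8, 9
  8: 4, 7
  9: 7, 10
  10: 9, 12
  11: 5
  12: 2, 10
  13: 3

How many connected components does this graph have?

2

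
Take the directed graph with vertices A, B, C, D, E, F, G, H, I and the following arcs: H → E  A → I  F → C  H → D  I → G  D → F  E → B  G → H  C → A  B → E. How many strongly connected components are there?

{A, C, D, F, G, H, I} are all mutually reachable — one SCC of size 7.
{B, E} are all mutually reachable — one SCC of size 2.
That gives 2 strongly connected components.

2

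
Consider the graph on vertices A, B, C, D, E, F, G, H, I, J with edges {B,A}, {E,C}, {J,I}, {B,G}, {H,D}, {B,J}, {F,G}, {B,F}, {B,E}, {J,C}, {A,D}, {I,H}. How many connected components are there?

1

Starting from A we can reach A, B, C, D, E, F, G, H, I, J. That is one component of size 10.
Total: 1 component.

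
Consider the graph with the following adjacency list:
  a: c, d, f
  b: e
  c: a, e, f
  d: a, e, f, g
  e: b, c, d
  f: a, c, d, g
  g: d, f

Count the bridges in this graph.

1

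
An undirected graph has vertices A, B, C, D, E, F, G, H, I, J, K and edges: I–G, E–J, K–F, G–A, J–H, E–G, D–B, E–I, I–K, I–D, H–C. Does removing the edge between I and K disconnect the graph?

Yes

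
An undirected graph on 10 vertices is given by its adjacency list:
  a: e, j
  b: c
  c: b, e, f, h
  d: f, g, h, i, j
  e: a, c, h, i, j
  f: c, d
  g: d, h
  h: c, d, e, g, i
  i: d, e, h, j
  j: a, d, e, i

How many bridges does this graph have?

The edges on the cycle h-c-e-i-h are not bridges since each lies on that cycle.
But removing c-b disconnects c from b — this is a bridge.

1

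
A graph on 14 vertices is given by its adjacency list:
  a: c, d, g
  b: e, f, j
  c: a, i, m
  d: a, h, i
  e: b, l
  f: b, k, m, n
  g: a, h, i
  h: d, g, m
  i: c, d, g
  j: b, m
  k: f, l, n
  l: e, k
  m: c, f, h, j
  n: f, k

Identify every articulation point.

m

Removing m increases the component count from 1 to 2, so m is a cut vertex.
By contrast removing c leaves 1 component; it is not a cut vertex. No other vertex is a cut vertex either.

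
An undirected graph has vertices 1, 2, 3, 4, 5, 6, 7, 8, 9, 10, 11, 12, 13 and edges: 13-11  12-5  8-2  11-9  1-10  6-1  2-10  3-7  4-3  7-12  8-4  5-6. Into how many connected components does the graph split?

2

Starting from 9 we can reach 9, 11, 13. That is one component of size 3.
Starting from 1 we can reach 1, 2, 3, 4, 5, 6, 7, 8, 10, 12. That is one component of size 10.
Total: 2 components.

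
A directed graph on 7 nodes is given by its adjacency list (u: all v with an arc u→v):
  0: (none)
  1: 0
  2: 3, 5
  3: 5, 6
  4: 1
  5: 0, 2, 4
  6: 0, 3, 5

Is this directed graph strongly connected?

No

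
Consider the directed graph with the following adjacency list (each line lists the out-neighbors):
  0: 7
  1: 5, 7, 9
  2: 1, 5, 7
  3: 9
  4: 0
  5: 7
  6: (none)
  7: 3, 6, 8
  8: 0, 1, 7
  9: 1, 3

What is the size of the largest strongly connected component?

7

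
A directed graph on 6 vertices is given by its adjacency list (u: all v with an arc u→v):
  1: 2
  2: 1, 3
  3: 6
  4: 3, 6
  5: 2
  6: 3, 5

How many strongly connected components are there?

{1, 2, 3, 5, 6} are all mutually reachable — one SCC of size 5.
{4} is an SCC by itself.
That gives 2 strongly connected components.

2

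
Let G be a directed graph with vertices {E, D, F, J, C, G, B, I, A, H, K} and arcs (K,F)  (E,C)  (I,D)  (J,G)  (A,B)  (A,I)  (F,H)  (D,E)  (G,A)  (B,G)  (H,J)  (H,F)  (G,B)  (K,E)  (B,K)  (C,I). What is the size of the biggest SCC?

7

{A, B, F, G, H, J, K} are all mutually reachable — one SCC of size 7.
{C, D, E, I} are all mutually reachable — one SCC of size 4.
The largest has 7 vertices.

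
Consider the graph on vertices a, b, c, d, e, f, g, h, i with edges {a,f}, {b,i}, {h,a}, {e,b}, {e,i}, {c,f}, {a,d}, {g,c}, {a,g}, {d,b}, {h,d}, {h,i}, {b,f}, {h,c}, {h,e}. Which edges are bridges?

none

The edges on the cycle a-d-b-f-a are not bridges since each lies on that cycle.
Every edge lies on some cycle, so there are no bridges.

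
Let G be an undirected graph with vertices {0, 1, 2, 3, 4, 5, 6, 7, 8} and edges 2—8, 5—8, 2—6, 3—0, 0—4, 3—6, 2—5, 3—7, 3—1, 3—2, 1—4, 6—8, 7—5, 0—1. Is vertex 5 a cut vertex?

Deleting 5 leaves 1 component (was 1) (its neighbors 2, 7, 8 remain connected to each other), so 5 is not a cut vertex.

No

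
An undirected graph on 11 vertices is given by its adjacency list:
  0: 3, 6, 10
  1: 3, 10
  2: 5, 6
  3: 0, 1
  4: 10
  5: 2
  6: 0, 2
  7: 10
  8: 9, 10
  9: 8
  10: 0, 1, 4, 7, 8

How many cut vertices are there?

5

Removing 0 increases the component count from 1 to 2, so 0 is a cut vertex.
Removing 2 increases the component count from 1 to 2, so 2 is a cut vertex.
Removing 6 increases the component count from 1 to 2, so 6 is a cut vertex.
Likewise 8, 10 are cut vertices.
By contrast removing 9 leaves 1 component; it is not a cut vertex. No other vertex is a cut vertex either.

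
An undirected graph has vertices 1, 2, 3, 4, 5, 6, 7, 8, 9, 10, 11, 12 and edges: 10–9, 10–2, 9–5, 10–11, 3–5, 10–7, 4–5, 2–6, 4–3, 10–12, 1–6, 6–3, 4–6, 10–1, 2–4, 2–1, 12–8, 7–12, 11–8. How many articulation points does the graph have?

Removing 10 increases the component count from 1 to 2, so 10 is a cut vertex.
By contrast removing 4 leaves 1 component; it is not a cut vertex. No other vertex is a cut vertex either.

1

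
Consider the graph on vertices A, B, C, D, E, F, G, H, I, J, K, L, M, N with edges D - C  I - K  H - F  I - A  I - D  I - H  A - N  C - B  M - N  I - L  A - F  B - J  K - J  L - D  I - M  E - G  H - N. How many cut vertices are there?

1

Removing I increases the component count from 2 to 3, so I is a cut vertex.
By contrast removing B leaves 2 components; it is not a cut vertex. No other vertex is a cut vertex either.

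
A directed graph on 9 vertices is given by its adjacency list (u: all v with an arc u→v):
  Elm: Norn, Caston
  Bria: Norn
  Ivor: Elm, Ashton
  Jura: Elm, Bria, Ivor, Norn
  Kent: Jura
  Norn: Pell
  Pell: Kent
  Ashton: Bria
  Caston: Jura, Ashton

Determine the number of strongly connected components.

{Elm, Bria, Ivor, Jura, Kent, Norn, Pell, Ashton, Caston} are all mutually reachable — one SCC of size 9.
That gives 1 strongly connected component.

1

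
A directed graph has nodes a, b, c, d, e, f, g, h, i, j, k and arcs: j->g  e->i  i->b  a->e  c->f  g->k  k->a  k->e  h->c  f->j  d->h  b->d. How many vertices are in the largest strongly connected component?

{a, b, c, d, e, f, g, h, i, j, k} are all mutually reachable — one SCC of size 11.
The largest has 11 vertices.

11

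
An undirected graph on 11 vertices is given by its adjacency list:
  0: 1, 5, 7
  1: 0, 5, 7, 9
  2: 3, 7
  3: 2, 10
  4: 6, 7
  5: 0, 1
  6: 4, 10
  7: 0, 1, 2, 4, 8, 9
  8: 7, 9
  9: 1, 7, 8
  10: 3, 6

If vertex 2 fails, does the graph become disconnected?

No

Deleting 2 leaves 1 component (was 1) (its neighbors 3, 7 remain connected to each other), so 2 is not a cut vertex.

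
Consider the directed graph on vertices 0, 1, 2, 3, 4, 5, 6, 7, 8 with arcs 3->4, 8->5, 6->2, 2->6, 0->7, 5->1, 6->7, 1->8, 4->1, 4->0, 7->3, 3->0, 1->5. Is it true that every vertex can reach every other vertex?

No

There is no directed path from 1 to 3, so the graph is not strongly connected.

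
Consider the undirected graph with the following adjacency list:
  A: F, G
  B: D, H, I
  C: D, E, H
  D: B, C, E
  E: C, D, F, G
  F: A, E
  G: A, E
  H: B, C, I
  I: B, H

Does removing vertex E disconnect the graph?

Yes

Deleting E raises the number of components from 1 to 2, so E is a cut vertex.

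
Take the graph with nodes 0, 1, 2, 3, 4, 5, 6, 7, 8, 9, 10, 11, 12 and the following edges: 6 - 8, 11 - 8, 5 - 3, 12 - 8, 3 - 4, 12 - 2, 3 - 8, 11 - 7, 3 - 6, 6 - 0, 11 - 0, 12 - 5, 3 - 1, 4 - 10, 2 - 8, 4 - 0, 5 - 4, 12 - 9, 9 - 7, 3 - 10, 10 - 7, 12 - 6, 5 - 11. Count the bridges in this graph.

1

The edges on the cycle 5-3-10-7-11-5 are not bridges since each lies on that cycle.
But removing 1 - 3 disconnects 1 from 3 — this is a bridge.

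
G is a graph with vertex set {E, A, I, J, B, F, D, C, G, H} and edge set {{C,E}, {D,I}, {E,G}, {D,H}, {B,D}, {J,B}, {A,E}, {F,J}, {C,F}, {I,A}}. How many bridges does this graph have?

The edges on the cycle C-F-J-B-D-I-A-E-C are not bridges since each lies on that cycle.
But removing H - D disconnects H from D; removing G - E disconnects G from E — these are bridges.
That makes 2 bridges.

2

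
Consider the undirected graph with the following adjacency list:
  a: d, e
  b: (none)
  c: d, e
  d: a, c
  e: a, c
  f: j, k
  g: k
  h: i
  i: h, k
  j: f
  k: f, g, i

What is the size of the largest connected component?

b is isolated — a component by itself.
Starting from a we can reach a, c, d, e. That is one component of size 4.
Starting from f we can reach f, g, h, i, j, k. That is one component of size 6.
The largest has 6 vertices.

6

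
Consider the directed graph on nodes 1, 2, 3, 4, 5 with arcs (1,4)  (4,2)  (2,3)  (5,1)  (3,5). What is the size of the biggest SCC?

{1, 2, 3, 4, 5} are all mutually reachable — one SCC of size 5.
The largest has 5 vertices.

5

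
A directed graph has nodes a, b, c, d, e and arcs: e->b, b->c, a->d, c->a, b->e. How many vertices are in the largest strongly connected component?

{b, e} are all mutually reachable — one SCC of size 2.
{a} is an SCC by itself.
{c} is an SCC by itself.
{d} is an SCC by itself.
The largest has 2 vertices.

2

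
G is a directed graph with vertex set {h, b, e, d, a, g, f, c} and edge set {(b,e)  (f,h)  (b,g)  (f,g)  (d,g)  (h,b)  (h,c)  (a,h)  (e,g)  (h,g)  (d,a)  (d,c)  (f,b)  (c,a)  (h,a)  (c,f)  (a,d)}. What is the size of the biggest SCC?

{a, c, d, f, h} are all mutually reachable — one SCC of size 5.
{e} is an SCC by itself.
{g} is an SCC by itself.
{b} is an SCC by itself.
The largest has 5 vertices.

5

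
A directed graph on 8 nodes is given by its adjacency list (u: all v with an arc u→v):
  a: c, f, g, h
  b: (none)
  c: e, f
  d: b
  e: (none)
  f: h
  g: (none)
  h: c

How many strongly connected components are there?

{c, f, h} are all mutually reachable — one SCC of size 3.
{e} is an SCC by itself.
{b} is an SCC by itself.
{g} is an SCC by itself.
{d} is an SCC by itself.
(and 1 more singleton SCC)
That gives 6 strongly connected components.

6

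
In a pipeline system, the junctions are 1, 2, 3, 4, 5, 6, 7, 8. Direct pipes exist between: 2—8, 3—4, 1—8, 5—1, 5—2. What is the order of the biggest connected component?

6 is isolated — a component by itself.
7 is isolated — a component by itself.
Starting from 3 we can reach 3, 4. That is one component of size 2.
Starting from 1 we can reach 1, 2, 5, 8. That is one component of size 4.
The largest has 4 vertices.

4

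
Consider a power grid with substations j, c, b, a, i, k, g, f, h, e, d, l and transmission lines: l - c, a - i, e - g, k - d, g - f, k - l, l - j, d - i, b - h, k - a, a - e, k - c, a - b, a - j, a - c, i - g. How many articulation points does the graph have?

Removing a increases the component count from 1 to 2, so a is a cut vertex.
Removing b increases the component count from 1 to 2, so b is a cut vertex.
Removing g increases the component count from 1 to 2, so g is a cut vertex.
By contrast removing e leaves 1 component; it is not a cut vertex. No other vertex is a cut vertex either.

3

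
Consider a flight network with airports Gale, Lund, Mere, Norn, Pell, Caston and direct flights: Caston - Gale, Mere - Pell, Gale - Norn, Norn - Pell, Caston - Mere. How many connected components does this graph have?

2

Lund is isolated — a component by itself.
Starting from Gale we can reach Gale, Mere, Norn, Pell, Caston. That is one component of size 5.
Total: 2 components.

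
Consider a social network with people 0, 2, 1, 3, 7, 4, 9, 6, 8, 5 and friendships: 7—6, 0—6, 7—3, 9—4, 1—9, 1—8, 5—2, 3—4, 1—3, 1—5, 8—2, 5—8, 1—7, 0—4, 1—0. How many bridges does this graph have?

0

The edges on the cycle 1-5-2-8-1 are not bridges since each lies on that cycle.
Every edge lies on some cycle, so there are no bridges.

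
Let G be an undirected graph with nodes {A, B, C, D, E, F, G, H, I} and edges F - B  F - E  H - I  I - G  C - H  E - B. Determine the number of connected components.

D is isolated — a component by itself.
A is isolated — a component by itself.
Starting from B we can reach B, E, F. That is one component of size 3.
Starting from C we can reach C, G, H, I. That is one component of size 4.
Total: 4 components.

4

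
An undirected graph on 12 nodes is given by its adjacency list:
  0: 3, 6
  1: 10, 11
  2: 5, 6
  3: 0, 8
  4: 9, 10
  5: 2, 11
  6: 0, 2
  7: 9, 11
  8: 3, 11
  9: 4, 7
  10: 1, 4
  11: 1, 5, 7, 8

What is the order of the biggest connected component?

Starting from 0 we can reach 0, 1, 2, 3, 4, 5, 6, 7, 8, 9, 10, 11. That is one component of size 12.
The largest has 12 vertices.

12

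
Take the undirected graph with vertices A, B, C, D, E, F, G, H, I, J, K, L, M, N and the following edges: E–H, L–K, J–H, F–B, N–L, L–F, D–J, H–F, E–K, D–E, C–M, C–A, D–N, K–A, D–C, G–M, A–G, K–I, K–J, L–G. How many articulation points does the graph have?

2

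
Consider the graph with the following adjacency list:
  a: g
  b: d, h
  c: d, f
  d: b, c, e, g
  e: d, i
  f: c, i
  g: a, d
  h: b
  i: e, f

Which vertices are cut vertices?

Removing b increases the component count from 1 to 2, so b is a cut vertex.
Removing d increases the component count from 1 to 3, so d is a cut vertex.
Removing g increases the component count from 1 to 2, so g is a cut vertex.
By contrast removing f leaves 1 component; it is not a cut vertex. No other vertex is a cut vertex either.

b, d, g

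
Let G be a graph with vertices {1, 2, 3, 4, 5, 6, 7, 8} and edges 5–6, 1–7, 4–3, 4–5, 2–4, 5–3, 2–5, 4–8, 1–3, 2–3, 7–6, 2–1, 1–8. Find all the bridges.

none

The edges on the cycle 2-1-7-6-5-4-2 are not bridges since each lies on that cycle.
Every edge lies on some cycle, so there are no bridges.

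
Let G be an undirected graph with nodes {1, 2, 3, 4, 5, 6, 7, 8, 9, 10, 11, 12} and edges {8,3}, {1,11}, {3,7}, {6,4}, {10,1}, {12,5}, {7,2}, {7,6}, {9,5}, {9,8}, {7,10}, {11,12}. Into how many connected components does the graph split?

Starting from 1 we can reach 1, 2, 3, 4, 5, 6, 7, 8, 9, 10, 11, 12. That is one component of size 12.
Total: 1 component.

1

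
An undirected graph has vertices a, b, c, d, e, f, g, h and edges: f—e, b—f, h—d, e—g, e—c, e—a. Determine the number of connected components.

Starting from d we can reach d, h. That is one component of size 2.
Starting from a we can reach a, b, c, e, f, g. That is one component of size 6.
Total: 2 components.

2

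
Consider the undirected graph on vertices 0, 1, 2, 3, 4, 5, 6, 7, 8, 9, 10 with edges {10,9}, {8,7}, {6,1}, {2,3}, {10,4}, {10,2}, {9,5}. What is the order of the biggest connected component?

6

0 is isolated — a component by itself.
Starting from 7 we can reach 7, 8. That is one component of size 2.
Starting from 1 we can reach 1, 6. That is one component of size 2.
Starting from 2 we can reach 2, 3, 4, 5, 9, 10. That is one component of size 6.
The largest has 6 vertices.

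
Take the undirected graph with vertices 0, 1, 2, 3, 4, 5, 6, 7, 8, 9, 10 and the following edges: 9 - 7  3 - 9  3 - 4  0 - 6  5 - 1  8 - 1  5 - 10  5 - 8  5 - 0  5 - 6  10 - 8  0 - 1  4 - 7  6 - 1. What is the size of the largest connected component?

2 is isolated — a component by itself.
Starting from 3 we can reach 3, 4, 7, 9. That is one component of size 4.
Starting from 0 we can reach 0, 1, 5, 6, 8, 10. That is one component of size 6.
The largest has 6 vertices.

6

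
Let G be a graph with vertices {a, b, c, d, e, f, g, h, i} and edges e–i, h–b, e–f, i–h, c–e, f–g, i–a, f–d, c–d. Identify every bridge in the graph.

a-i, b-h, e-i, f-g, h-i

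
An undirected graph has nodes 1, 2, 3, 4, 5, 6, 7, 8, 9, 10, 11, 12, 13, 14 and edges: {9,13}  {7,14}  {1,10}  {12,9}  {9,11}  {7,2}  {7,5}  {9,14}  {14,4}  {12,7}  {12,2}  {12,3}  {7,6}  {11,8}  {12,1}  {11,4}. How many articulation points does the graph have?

5

Removing 1 increases the component count from 1 to 2, so 1 is a cut vertex.
Removing 7 increases the component count from 1 to 3, so 7 is a cut vertex.
Removing 9 increases the component count from 1 to 2, so 9 is a cut vertex.
Likewise 11, 12 are cut vertices.
By contrast removing 6 leaves 1 component; it is not a cut vertex. No other vertex is a cut vertex either.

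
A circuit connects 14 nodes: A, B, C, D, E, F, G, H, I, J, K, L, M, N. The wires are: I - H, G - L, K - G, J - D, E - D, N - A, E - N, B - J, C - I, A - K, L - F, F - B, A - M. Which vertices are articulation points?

Removing A increases the component count from 2 to 3, so A is a cut vertex.
Removing I increases the component count from 2 to 3, so I is a cut vertex.
By contrast removing K leaves 2 components; it is not a cut vertex. No other vertex is a cut vertex either.

A, I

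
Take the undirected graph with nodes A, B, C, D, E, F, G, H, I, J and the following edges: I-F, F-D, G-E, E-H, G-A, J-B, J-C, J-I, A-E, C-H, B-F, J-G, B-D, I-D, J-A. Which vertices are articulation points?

J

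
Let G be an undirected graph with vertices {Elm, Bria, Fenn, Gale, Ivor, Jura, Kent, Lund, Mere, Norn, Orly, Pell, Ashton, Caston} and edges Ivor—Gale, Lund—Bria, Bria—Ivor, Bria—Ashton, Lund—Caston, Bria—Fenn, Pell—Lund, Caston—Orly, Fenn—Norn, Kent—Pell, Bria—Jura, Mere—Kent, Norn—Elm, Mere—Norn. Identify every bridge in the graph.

The edges on the cycle Mere-Kent-Pell-Lund-Bria-Fenn-Norn-Mere are not bridges since each lies on that cycle.
But removing Ashton—Bria disconnects Ashton from Bria; removing Caston—Lund disconnects Caston from Lund; removing Elm—Norn disconnects Elm from Norn; removing Ivor—Gale disconnects Ivor from Gale — these are bridges.
In total 7 edges are bridges.

Ashton-Bria, Bria-Ivor, Bria-Jura, Caston-Lund, Caston-Orly, Elm-Norn, Gale-Ivor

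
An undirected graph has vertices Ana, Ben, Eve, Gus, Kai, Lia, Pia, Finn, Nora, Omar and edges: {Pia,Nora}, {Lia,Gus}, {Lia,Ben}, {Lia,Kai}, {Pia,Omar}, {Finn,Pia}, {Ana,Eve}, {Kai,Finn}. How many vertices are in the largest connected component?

8

Starting from Ana we can reach Ana, Eve. That is one component of size 2.
Starting from Ben we can reach Ben, Gus, Kai, Lia, Pia, Finn, Nora, Omar. That is one component of size 8.
The largest has 8 vertices.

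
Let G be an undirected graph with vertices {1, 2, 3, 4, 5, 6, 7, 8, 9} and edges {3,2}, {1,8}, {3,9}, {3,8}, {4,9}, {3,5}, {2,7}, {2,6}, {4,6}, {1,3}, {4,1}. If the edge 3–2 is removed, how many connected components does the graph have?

3 and 2 are still connected via 3-1-4-6-2, so the component count stays at 1.

1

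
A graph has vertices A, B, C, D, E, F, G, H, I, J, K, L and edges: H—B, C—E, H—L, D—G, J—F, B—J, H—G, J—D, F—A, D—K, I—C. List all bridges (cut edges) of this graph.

The edges on the cycle H-B-J-D-G-H are not bridges since each lies on that cycle.
But removing I—C disconnects I from C; removing J—F disconnects J from F; removing A—F disconnects A from F; removing D—K disconnects D from K — these are bridges.
In total 6 edges are bridges.

A-F, C-E, C-I, D-K, F-J, H-L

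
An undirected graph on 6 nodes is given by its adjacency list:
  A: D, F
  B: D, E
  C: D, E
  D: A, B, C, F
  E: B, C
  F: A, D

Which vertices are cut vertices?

Removing D increases the component count from 1 to 2, so D is a cut vertex.
By contrast removing B leaves 1 component; it is not a cut vertex. No other vertex is a cut vertex either.

D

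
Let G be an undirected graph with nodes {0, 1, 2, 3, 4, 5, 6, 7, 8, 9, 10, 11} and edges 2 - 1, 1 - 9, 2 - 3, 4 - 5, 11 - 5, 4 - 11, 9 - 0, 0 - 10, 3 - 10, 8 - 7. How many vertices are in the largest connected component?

6

6 is isolated — a component by itself.
Starting from 7 we can reach 7, 8. That is one component of size 2.
Starting from 4 we can reach 4, 5, 11. That is one component of size 3.
Starting from 0 we can reach 0, 1, 2, 3, 9, 10. That is one component of size 6.
The largest has 6 vertices.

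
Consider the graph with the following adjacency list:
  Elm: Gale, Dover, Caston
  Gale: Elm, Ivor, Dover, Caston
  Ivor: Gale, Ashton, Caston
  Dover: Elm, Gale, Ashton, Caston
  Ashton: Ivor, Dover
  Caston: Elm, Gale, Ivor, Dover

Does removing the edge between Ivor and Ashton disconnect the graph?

After removing Ivor-Ashton, the path Ivor-Gale-Dover-Ashton still connects them, so the edge is not a bridge.

No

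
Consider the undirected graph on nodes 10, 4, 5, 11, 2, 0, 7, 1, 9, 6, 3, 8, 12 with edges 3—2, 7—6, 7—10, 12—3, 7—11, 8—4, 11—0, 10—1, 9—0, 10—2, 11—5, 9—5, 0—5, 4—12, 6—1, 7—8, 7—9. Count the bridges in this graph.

0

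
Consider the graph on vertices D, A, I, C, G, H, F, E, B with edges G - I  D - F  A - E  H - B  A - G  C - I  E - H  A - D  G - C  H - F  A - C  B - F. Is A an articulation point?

Yes

Deleting A raises the number of components from 1 to 2, so A is a cut vertex.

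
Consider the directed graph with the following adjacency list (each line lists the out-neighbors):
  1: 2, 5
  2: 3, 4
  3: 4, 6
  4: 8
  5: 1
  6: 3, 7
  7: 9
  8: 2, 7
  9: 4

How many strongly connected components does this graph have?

2

{2, 3, 4, 6, 7, 8, 9} are all mutually reachable — one SCC of size 7.
{1, 5} are all mutually reachable — one SCC of size 2.
That gives 2 strongly connected components.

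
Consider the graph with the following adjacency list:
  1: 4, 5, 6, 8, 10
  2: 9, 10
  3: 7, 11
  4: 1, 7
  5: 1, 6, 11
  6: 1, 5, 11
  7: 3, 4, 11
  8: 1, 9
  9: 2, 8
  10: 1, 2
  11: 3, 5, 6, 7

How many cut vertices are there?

1

Removing 1 increases the component count from 1 to 2, so 1 is a cut vertex.
By contrast removing 3 leaves 1 component; it is not a cut vertex. No other vertex is a cut vertex either.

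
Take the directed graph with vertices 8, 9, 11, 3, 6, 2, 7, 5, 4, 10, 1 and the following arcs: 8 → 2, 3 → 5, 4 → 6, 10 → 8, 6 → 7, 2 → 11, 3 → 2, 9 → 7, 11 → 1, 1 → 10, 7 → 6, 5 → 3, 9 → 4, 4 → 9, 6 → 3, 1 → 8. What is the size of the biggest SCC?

{1, 2, 8, 10, 11} are all mutually reachable — one SCC of size 5.
{4, 9} are all mutually reachable — one SCC of size 2.
{3, 5} are all mutually reachable — one SCC of size 2.
{6, 7} are all mutually reachable — one SCC of size 2.
The largest has 5 vertices.

5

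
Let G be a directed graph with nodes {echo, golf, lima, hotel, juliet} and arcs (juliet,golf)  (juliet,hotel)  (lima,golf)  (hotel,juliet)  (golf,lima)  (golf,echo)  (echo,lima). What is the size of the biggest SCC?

{echo, golf, lima} are all mutually reachable — one SCC of size 3.
{hotel, juliet} are all mutually reachable — one SCC of size 2.
The largest has 3 vertices.

3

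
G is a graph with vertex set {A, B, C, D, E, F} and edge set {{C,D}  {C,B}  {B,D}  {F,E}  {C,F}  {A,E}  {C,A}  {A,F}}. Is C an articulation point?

Yes

Deleting C raises the number of components from 1 to 2, so C is a cut vertex.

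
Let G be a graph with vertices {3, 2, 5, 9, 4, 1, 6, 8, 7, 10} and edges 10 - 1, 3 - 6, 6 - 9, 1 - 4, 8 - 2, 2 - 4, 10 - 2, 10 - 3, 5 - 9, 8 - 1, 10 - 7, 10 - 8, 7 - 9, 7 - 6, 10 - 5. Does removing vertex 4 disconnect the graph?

Deleting 4 leaves 1 component (was 1) (its neighbors 1, 2 remain connected to each other), so 4 is not a cut vertex.

No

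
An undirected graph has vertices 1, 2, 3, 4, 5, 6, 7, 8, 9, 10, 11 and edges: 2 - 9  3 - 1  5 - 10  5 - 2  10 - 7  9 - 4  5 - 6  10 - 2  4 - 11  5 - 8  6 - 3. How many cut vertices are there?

Removing 2 increases the component count from 1 to 2, so 2 is a cut vertex.
Removing 3 increases the component count from 1 to 2, so 3 is a cut vertex.
Removing 4 increases the component count from 1 to 2, so 4 is a cut vertex.
Likewise 5, 6, 9, 10 are cut vertices.
By contrast removing 8 leaves 1 component; it is not a cut vertex. No other vertex is a cut vertex either.

7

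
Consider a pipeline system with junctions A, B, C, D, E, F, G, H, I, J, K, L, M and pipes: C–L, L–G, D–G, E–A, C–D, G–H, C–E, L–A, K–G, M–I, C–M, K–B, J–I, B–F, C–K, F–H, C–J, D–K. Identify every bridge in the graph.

none

The edges on the cycle C-D-K-C are not bridges since each lies on that cycle.
Every edge lies on some cycle, so there are no bridges.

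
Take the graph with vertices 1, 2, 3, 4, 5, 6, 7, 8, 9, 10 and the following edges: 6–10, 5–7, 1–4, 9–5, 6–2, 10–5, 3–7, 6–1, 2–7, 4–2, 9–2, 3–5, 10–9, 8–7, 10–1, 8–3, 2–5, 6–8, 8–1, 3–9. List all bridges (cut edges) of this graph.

none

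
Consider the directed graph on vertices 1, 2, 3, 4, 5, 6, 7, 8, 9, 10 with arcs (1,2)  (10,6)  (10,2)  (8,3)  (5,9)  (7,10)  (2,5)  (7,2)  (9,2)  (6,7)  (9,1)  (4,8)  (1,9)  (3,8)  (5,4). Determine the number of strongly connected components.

{1, 2, 5, 9} are all mutually reachable — one SCC of size 4.
{6, 7, 10} are all mutually reachable — one SCC of size 3.
{3, 8} are all mutually reachable — one SCC of size 2.
{4} is an SCC by itself.
That gives 4 strongly connected components.

4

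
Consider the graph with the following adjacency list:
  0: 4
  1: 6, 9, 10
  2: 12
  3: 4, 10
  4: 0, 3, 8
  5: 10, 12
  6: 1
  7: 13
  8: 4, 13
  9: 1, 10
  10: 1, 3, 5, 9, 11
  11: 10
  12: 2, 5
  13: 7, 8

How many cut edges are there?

The edges on the cycle 1-10-9-1 are not bridges since each lies on that cycle.
But removing 10-3 disconnects 10 from 3; removing 1-6 disconnects 1 from 6; removing 3-4 disconnects 3 from 4; removing 8-4 disconnects 8 from 4 — these are bridges.
In total 11 edges are bridges.

11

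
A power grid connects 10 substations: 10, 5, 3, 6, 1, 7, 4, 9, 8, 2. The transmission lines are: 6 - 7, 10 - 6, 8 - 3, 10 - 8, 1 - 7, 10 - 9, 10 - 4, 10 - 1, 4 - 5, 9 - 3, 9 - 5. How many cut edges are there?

The edges on the cycle 10-1-7-6-10 are not bridges since each lies on that cycle.
Every edge lies on some cycle, so there are no bridges.

0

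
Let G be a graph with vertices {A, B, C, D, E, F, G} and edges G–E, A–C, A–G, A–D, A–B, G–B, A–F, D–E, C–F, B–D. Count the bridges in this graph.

The edges on the cycle A-C-F-A are not bridges since each lies on that cycle.
Every edge lies on some cycle, so there are no bridges.

0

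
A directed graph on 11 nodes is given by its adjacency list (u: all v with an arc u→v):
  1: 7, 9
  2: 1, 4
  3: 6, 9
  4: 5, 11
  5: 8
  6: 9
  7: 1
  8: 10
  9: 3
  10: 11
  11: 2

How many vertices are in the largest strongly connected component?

6

{2, 4, 5, 8, 10, 11} are all mutually reachable — one SCC of size 6.
{3, 6, 9} are all mutually reachable — one SCC of size 3.
{1, 7} are all mutually reachable — one SCC of size 2.
The largest has 6 vertices.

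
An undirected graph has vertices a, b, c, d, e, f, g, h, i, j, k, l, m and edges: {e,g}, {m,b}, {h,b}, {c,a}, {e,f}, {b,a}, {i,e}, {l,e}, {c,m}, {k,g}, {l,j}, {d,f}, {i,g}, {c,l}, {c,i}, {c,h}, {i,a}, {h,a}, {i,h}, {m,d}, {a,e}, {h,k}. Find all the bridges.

j-l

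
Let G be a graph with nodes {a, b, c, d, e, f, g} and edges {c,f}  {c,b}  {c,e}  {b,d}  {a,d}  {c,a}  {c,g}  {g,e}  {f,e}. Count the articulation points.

1

Removing c increases the component count from 1 to 2, so c is a cut vertex.
By contrast removing e leaves 1 component; it is not a cut vertex. No other vertex is a cut vertex either.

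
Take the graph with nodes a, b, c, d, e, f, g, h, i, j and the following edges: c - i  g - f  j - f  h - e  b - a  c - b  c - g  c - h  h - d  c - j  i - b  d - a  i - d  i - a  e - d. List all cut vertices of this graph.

c

Removing c increases the component count from 1 to 2, so c is a cut vertex.
By contrast removing i leaves 1 component; it is not a cut vertex. No other vertex is a cut vertex either.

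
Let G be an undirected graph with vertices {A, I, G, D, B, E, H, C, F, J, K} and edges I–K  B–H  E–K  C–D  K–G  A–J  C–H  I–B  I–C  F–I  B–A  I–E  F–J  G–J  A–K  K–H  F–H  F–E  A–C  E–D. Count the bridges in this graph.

The edges on the cycle I-B-A-K-I are not bridges since each lies on that cycle.
Every edge lies on some cycle, so there are no bridges.

0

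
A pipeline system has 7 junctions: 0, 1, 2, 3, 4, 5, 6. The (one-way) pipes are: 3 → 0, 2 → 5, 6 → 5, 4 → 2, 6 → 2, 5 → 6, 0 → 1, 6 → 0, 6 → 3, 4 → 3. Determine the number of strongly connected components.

5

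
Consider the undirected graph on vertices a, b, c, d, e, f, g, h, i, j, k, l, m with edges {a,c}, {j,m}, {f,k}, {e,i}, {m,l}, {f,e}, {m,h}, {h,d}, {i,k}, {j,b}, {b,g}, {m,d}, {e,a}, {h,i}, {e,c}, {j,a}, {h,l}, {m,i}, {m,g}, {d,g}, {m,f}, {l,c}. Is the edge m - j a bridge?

No

After removing m - j, the path m-g-b-j still connects them, so the edge is not a bridge.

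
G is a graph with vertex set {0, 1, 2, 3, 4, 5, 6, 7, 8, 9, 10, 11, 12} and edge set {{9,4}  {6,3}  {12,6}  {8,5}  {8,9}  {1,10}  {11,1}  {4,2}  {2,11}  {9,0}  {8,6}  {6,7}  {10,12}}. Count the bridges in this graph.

The edges on the cycle 8-9-4-2-11-1-10-12-6-8 are not bridges since each lies on that cycle.
But removing 9–0 disconnects 9 from 0; removing 6–7 disconnects 6 from 7; removing 6–3 disconnects 6 from 3; removing 8–5 disconnects 8 from 5 — these are bridges.
That makes 4 bridges.

4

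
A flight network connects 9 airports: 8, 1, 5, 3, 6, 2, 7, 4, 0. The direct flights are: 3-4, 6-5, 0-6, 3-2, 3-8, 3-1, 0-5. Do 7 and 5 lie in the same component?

The component containing 7 is {7}, and 5 is not in it.

No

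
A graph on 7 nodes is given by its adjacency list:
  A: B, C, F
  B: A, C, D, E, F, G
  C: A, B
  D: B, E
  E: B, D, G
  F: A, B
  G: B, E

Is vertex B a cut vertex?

Deleting B raises the number of components from 1 to 2, so B is a cut vertex.

Yes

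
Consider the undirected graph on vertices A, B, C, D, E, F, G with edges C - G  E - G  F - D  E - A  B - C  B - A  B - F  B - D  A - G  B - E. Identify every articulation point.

B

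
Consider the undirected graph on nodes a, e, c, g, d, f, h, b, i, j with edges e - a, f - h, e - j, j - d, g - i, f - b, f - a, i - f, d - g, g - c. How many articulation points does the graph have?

2

Removing f increases the component count from 1 to 3, so f is a cut vertex.
Removing g increases the component count from 1 to 2, so g is a cut vertex.
By contrast removing i leaves 1 component; it is not a cut vertex. No other vertex is a cut vertex either.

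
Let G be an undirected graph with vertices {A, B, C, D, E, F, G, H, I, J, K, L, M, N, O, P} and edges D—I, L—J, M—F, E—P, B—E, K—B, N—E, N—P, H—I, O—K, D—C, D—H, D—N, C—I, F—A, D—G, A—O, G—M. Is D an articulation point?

Yes

Deleting D raises the number of components from 2 to 3, so D is a cut vertex.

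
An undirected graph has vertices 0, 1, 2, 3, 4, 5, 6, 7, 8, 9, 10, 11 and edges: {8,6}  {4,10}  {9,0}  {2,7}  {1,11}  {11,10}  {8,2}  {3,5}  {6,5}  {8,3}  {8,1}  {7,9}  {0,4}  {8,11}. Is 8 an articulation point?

Deleting 8 raises the number of components from 1 to 2, so 8 is a cut vertex.

Yes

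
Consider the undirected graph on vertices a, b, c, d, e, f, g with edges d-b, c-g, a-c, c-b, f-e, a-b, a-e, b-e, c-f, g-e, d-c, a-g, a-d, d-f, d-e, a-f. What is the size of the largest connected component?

7

Starting from a we can reach a, b, c, d, e, f, g. That is one component of size 7.
The largest has 7 vertices.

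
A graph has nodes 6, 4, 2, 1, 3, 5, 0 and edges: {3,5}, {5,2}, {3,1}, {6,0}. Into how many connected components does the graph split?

3

4 is isolated — a component by itself.
Starting from 0 we can reach 0, 6. That is one component of size 2.
Starting from 1 we can reach 1, 2, 3, 5. That is one component of size 4.
Total: 3 components.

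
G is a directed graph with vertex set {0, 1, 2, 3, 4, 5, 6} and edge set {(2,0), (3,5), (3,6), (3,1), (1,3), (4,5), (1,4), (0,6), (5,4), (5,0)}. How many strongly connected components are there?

{4, 5} are all mutually reachable — one SCC of size 2.
{1, 3} are all mutually reachable — one SCC of size 2.
{6} is an SCC by itself.
{2} is an SCC by itself.
{0} is an SCC by itself.
That gives 5 strongly connected components.

5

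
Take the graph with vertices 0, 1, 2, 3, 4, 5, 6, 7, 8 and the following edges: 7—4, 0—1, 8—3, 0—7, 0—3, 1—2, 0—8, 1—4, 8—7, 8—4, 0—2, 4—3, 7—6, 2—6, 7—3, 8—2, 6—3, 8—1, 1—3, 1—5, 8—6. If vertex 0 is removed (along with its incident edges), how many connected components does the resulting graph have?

1

With 0 gone, the remaining components are: {1, 2, 3, 4, 5, 6, 7, 8}.
That is 1 component.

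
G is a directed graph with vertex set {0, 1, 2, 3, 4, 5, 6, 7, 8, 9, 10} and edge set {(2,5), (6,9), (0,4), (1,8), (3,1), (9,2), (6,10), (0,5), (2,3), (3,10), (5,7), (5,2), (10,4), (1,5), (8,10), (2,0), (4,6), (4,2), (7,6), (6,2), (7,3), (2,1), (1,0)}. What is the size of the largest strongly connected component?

11

{0, 1, 2, 3, 4, 5, 6, 7, 8, 9, 10} are all mutually reachable — one SCC of size 11.
The largest has 11 vertices.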